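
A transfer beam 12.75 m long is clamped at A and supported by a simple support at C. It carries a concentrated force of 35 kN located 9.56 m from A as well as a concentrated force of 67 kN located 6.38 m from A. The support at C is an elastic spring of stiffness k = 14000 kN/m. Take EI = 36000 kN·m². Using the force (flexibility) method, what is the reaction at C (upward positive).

Take the reaction at C as the redundant and release it; the primary structure is a cantilever fixed at A.
Deflection at C on the released cantilever, summing each load's contribution:
  point load 35 at a = 9.56: Pa²(3L − a)/(6EI) = 15295/EI
  point load 67 at a = 6.38: Pa²(3L − a)/(6EI) = 14486/EI
  δ_0 = 29781/EI
Tip deflection under a unit load at C: L³/(3EI) = 690.9/EI.
With EI = 36000 kN·m²: δ_0 = 0.82726 m and δ_{CC} = 0.019191 m/kN.
Compatibility — the spring shortens by R_C/k under the reaction it provides: δ_0 − R_C·δ_{CC} = R_C/k. With 1/k = 0.000071 m/kN, R_C = δ_0 / (δ_{CC} + 1/k) = 0.82726 / (0.019191 + 0.000071) = 42.95 kN.

R_C = 42.95 kN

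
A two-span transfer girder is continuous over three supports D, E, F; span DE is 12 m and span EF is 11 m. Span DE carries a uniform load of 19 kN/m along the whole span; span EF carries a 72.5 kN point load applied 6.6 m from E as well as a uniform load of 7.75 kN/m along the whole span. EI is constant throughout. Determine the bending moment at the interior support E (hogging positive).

M_E = 298.6 kN·m

Take M_E as the redundant. Released structure: two simple spans DE and EF with a hinge at E.
Rotations at E on the released spans (each span's end-slope, ×1/EI):
  span DE: UDL 19: wL³/(24EI) = 1368/EI
  span EF: point load 72.5 at a = 6.6: Pab(L + b)/(6LEI) = 491.3/EI
  span EF: UDL 7.75: wL³/(24EI) = 429.8/EI
  relative rotation θ_0 = (1368 + 921.1)/EI = 2289/EI
A unit hogging moment at E produces rotation L₁/(3EI) + L₂/(3EI) = 7.667/EI.
Slope continuity at E: θ_0 = M_E·7.667/EI, so M_E = 2289/7.667 = 298.6 kN·m (hogging).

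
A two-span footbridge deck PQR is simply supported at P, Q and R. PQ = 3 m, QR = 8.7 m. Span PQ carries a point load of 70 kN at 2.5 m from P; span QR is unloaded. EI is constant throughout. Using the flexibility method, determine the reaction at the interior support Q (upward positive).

Insert a hinge at Q; M_Q is the redundant, and each span becomes simply supported.
Rotations at Q on the released spans (each span's end-slope, ×1/EI):
  span PQ: point load 70 at a = 2.5: Pab(L + a)/(6LEI) = 26.74/EI
  relative rotation θ_0 = (26.74 + 0)/EI = 26.74/EI
A unit hogging moment at Q produces rotation L₁/(3EI) + L₂/(3EI) = 3.9/EI.
Slope continuity at Q: θ_0 = M_Q·3.9/EI, so M_Q = 26.74/3.9 = 6.855 kN·m (hogging).
Span PQ, ΣM about P with M_Q applied at Q: R_Q^{PQ}·3 = 175 + 6.855, so R_Q^{PQ} = 60.62 kN and R_P = 70 − 60.62 = 9.382 kN.
Span QR, ΣM about R: R_Q^{QR}·8.7 = 0 + 6.855, so R_Q^{QR} = 0.788 kN and R_R = 0 − 0.788 = -0.788 kN.
R_Q = 60.62 + 0.788 = 61.41 kN.

R_Q = 61.41 kN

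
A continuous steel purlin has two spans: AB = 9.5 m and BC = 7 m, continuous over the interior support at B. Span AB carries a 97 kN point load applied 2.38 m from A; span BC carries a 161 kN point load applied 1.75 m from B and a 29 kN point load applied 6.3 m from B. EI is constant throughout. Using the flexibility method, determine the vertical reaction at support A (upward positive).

Take M_B as the redundant. Released structure: two simple spans AB and BC with a hinge at B.
Discontinuity in slope at B on the released structure — sum the simple-span end rotations:
  span AB: point load 97 at a = 2.38: Pab(L + a)/(6LEI) = 342.6/EI
  span BC: point load 161 at a = 1.75: Pab(L + b)/(6LEI) = 431.4/EI
  span BC: point load 29 at a = 6.3: Pab(L + b)/(6LEI) = 23.45/EI
  relative rotation θ_0 = (342.6 + 454.9)/EI = 797.5/EI
A unit hogging moment at B produces rotation L₁/(3EI) + L₂/(3EI) = 5.5/EI.
Compatibility: M_B·(L₁+L₂)/(3EI) = θ_0, giving M_B = 145 kN·m (hogging).
Span AB, ΣM about A with M_B applied at B: R_B^{AB}·9.5 = 230.9 + 145, so R_B^{AB} = 39.56 kN and R_A = 97 − 39.56 = 57.44 kN.

R_A = 57.44 kN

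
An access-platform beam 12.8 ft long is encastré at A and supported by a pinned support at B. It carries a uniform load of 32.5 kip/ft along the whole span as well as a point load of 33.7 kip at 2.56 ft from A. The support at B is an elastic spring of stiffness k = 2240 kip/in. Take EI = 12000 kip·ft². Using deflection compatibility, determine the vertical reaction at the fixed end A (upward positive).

Take the reaction at B as the redundant and release it; the primary structure is a cantilever fixed at A.
Downward deflection at the released point B due to the loads:
  UDL 32.5: wL⁴/(8EI) = 109052/EI
  point load 33.7 at a = 2.56: Pa²(3L − a)/(6EI) = 1319/EI
  δ_0 = 110371/EI
Tip deflection under a unit load at B: L³/(3EI) = 699.1/EI.
With EI = 12000 kip·ft²: δ_0 = 9.1976 ft and δ_{BB} = 0.058254 ft/kip.
Compatibility — the spring shortens by R_B/k under the reaction it provides: δ_0 − R_B·δ_{BB} = R_B/k. With 1/k = 1/(2240×12) ft/kip = 0.000037 ft/kip, R_B = δ_0 / (δ_{BB} + 1/k) = 9.1976 / (0.058254 + 0.000037) = 157.8 kip.
Vertical equilibrium: R_A = ΣP − R_B = 449.7 − 157.8 = 291.9 kip.

R_A = 291.9 kip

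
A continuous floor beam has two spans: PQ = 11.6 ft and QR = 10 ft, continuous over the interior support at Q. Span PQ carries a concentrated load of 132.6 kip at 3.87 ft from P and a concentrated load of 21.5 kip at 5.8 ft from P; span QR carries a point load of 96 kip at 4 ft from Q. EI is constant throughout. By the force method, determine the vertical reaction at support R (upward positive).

R_R = 15.11 kip

Release continuity at Q by inserting a hinge; the redundant is the internal moment M_Q. The primary structure is two simply-supported spans PQ and QR.
Rotations at Q on the released spans (each span's end-slope, ×1/EI):
  span PQ: point load 132.6 at a = 3.87: Pab(L + a)/(6LEI) = 881.7/EI
  span PQ: point load 21.5 at a = 5.8: Pab(L + a)/(6LEI) = 180.8/EI
  span QR: point load 96 at a = 4: Pab(L + b)/(6LEI) = 614.4/EI
  relative rotation θ_0 = (1063 + 614.4)/EI = 1677/EI
A unit hogging moment at Q produces rotation L₁/(3EI) + L₂/(3EI) = 7.2/EI.
Compatibility: M_Q·(L₁+L₂)/(3EI) = θ_0, giving M_Q = 232.9 kip·ft (hogging).
Span QR, ΣM about R: R_Q^{QR}·10 = 576 + 232.9, so R_Q^{QR} = 80.89 kip and R_R = 96 − 80.89 = 15.11 kip.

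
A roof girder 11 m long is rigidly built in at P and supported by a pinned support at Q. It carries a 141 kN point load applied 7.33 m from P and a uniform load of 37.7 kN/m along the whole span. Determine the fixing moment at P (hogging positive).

Release the roller at Q. Primary structure: cantilever fixed at P.
Free-end deflection of the primary structure under the applied loading (downward +):
  point load 141 at a = 7.33: Pa²(3L − a)/(6EI) = 32412/EI
  UDL 37.7: wL⁴/(8EI) = 68996/EI
  δ_0 = 101407/EI
Flexibility coefficient — unit upward force at Q: δ_{QQ} = L³/(3EI) = 443.7/EI.
The prop prevents deflection at Q: R_Q = δ_0/δ_{QQ} = 101407/443.7 = 228.6 kN.
Moment equilibrium about P: M_P = Σ(load moments about P) − R_Q·L = 3314 − 228.6×11 = 800.1 kN·m.

M_P = 800.1 kN·m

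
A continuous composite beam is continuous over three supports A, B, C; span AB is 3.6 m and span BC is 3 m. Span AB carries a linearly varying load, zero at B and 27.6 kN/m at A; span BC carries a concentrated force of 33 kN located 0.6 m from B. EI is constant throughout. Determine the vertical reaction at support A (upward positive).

Take M_B as the redundant. Released structure: two simple spans AB and BC with a hinge at B.
End slopes at the hinge B, treating each span as simply supported:
  span AB: triangular load, peak 27.6: 7w₀L³/(360EI) = 25.04/EI
  span BC: point load 33 at a = 0.6: Pab(L + b)/(6LEI) = 14.26/EI
  relative rotation θ_0 = (25.04 + 14.26)/EI = 39.29/EI
A unit hogging moment at B produces rotation L₁/(3EI) + L₂/(3EI) = 2.2/EI.
Slope continuity at B: θ_0 = M_B·2.2/EI, so M_B = 39.29/2.2 = 17.86 kN·m (hogging).
Span AB, ΣM about A with M_B applied at B: R_B^{AB}·3.6 = 59.62 + 17.86, so R_B^{AB} = 21.52 kN and R_A = 49.68 − 21.52 = 28.16 kN.

R_A = 28.16 kN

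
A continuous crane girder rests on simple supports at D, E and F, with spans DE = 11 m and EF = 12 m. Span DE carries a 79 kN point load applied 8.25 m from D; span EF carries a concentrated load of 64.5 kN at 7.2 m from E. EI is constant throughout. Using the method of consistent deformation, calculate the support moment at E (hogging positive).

Take M_E as the redundant. Released structure: two simple spans DE and EF with a hinge at E.
End slopes at the hinge E, treating each span as simply supported:
  span DE: point load 79 at a = 8.25: Pab(L + a)/(6LEI) = 522.8/EI
  span EF: point load 64.5 at a = 7.2: Pab(L + b)/(6LEI) = 520.1/EI
  relative rotation θ_0 = (522.8 + 520.1)/EI = 1043/EI
A unit hogging moment at E produces rotation L₁/(3EI) + L₂/(3EI) = 7.667/EI.
Compatibility: M_E·(L₁+L₂)/(3EI) = θ_0, giving M_E = 136 kN·m (hogging).

M_E = 136 kN·m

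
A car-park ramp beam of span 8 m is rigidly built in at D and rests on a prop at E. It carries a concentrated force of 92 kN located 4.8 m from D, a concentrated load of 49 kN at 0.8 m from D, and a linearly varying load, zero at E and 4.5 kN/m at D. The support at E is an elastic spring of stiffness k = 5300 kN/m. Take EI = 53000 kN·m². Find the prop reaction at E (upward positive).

R_E = 41.62 kN

Take the reaction at E as the redundant and release it; the primary structure is a cantilever fixed at D.
Deflection at E on the released cantilever, summing each load's contribution:
  point load 92 at a = 4.8: Pa²(3L − a)/(6EI) = 6783/EI
  point load 49 at a = 0.8: Pa²(3L − a)/(6EI) = 121.3/EI
  triangular load, peak 4.5 at the fixed end: w₀L⁴/(30EI) = 614.4/EI
  δ_0 = 7519/EI
Flexibility coefficient — unit upward force at E: δ_{EE} = L³/(3EI) = 170.7/EI.
With EI = 53000 kN·m²: δ_0 = 0.14186 m and δ_{EE} = 0.00322 m/kN.
Compatibility — the spring shortens by R_E/k under the reaction it provides: δ_0 − R_E·δ_{EE} = R_E/k. With 1/k = 0.000189 m/kN, R_E = δ_0 / (δ_{EE} + 1/k) = 0.14186 / (0.00322 + 0.000189) = 41.62 kN.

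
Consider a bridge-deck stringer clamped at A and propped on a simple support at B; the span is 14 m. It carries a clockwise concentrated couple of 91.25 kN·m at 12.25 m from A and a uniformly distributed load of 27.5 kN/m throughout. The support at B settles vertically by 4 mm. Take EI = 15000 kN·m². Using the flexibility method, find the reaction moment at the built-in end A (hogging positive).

M_A = 631.2 kN·m

Choose R_B as the redundant. The primary structure is the cantilever fixed at A.
Downward deflection at the released point B due to the loads:
  clockwise couple 91.25 at a = 12.25: M₀a(2L − a)/(2EI) = 8803/EI
  UDL 27.5: wL⁴/(8EI) = 132055/EI
  δ_0 = 140858/EI
Tip deflection under a unit load at B: L³/(3EI) = 914.7/EI.
With EI = 15000 kN·m²: δ_0 = 9.3905 m and δ_{BB} = 0.060978 m/kN.
Compatibility — the beam at B must follow the support down by 0.004 m: δ_0 − R_B·δ_{BB} = 0.004, so R_B = (9.3905 − 0.004)/0.060978 = 153.9 kN.
Moment equilibrium about A: M_A = Σ(load moments about A) − R_B·L = 2786 − 153.9×14 = 631.2 kN·m.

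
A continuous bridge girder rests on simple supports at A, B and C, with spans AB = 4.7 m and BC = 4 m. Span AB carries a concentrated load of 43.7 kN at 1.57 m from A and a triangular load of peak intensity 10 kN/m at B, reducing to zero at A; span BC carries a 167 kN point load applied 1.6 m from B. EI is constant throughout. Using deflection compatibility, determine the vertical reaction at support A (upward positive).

Take M_B as the redundant. Released structure: two simple spans AB and BC with a hinge at B.
Discontinuity in slope at B on the released structure — sum the simple-span end rotations:
  span AB: point load 43.7 at a = 1.57: Pab(L + a)/(6LEI) = 47.75/EI
  span AB: triangular load, peak 10: w₀L³/(45EI) = 23.07/EI
  span BC: point load 167 at a = 1.6: Pab(L + b)/(6LEI) = 171/EI
  relative rotation θ_0 = (70.82 + 171)/EI = 241.8/EI
A unit hogging moment at B produces rotation L₁/(3EI) + L₂/(3EI) = 2.9/EI.
Slope continuity at B: θ_0 = M_B·2.9/EI, so M_B = 241.8/2.9 = 83.39 kN·m (hogging).
Span AB, ΣM about A with M_B applied at B: R_B^{AB}·4.7 = 142.2 + 83.39, so R_B^{AB} = 48.01 kN and R_A = 67.2 − 48.01 = 19.19 kN.

R_A = 19.19 kN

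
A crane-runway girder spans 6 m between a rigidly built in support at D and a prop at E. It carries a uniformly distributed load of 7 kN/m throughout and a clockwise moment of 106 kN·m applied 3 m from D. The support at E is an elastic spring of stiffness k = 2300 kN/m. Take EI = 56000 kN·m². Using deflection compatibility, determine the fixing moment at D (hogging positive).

M_D = 72.27 kN·m

Remove the prop at E; the released (primary) structure is a cantilever built in at D.
Primary-structure tip deflection at E by superposition:
  UDL 7: wL⁴/(8EI) = 1134/EI
  clockwise couple 106 at a = 3: M₀a(2L − a)/(2EI) = 1431/EI
  δ_0 = 2565/EI
Tip deflection under a unit load at E: L³/(3EI) = 72/EI.
With EI = 56000 kN·m²: δ_0 = 0.045804 m and δ_{EE} = 0.001286 m/kN.
Compatibility — the spring shortens by R_E/k under the reaction it provides: δ_0 − R_E·δ_{EE} = R_E/k. With 1/k = 0.000435 m/kN, R_E = δ_0 / (δ_{EE} + 1/k) = 0.045804 / (0.001286 + 0.000435) = 26.62 kN.
Moment equilibrium about D: M_D = Σ(load moments about D) − R_E·L = 232 − 26.62×6 = 72.27 kN·m.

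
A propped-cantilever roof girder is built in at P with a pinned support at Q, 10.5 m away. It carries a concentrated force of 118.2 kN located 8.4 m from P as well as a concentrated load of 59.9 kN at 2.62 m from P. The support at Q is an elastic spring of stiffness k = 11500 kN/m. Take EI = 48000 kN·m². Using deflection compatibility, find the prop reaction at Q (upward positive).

Remove the prop at Q; the released (primary) structure is a cantilever built in at P.
Downward deflection at the released point Q due to the loads:
  point load 118.2 at a = 8.4: Pa²(3L − a)/(6EI) = 32110/EI
  point load 59.9 at a = 2.62: Pa²(3L − a)/(6EI) = 1979/EI
  δ_0 = 34089/EI
Tip deflection under a unit load at Q: L³/(3EI) = 385.9/EI.
With EI = 48000 kN·m²: δ_0 = 0.71018 m and δ_{QQ} = 0.008039 m/kN.
Compatibility — the spring shortens by R_Q/k under the reaction it provides: δ_0 − R_Q·δ_{QQ} = R_Q/k. With 1/k = 0.000087 m/kN, R_Q = δ_0 / (δ_{QQ} + 1/k) = 0.71018 / (0.008039 + 0.000087) = 87.4 kN.

R_Q = 87.4 kN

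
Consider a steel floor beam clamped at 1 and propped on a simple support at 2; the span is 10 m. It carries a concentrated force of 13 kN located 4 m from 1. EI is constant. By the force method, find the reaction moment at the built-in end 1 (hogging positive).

Release the roller at 2. Primary structure: cantilever fixed at 1.
Downward deflection at the released point 2 due to the loads:
  point load 13 at a = 4: Pa²(3L − a)/(6EI) = 901.3/EI
Flexibility coefficient — unit upward force at 2: δ_{22} = L³/(3EI) = 333.3/EI.
Compatibility at 2: δ_0 − R_2·δ_{22} = 0, so R_2 = 901.3/333.3 = 2.704 kN.
Moment equilibrium about 1: M_1 = Σ(load moments about 1) − R_2·L = 52 − 2.704×10 = 24.96 kN·m.

M_1 = 24.96 kN·m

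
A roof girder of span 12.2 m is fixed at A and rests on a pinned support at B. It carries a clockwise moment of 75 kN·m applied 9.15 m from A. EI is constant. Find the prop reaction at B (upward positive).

R_B = 8.645 kN

Release the roller at B. Primary structure: cantilever fixed at A.
Deflection at B on the released cantilever, summing each load's contribution:
  clockwise couple 75 at a = 9.15: M₀a(2L − a)/(2EI) = 5233/EI
Flexibility coefficient — unit upward force at B: δ_{BB} = L³/(3EI) = 605.3/EI.
The prop prevents deflection at B: R_B = δ_0/δ_{BB} = 5233/605.3 = 8.645 kN.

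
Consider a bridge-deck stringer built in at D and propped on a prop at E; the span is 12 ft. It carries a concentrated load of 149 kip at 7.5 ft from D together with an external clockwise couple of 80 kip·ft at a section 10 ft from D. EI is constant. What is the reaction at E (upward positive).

R_E = 78.84 kip

Take the reaction at E as the redundant and release it; the primary structure is a cantilever fixed at D.
Primary-structure tip deflection at E by superposition:
  point load 149 at a = 7.5: Pa²(3L − a)/(6EI) = 39811/EI
  clockwise couple 80 at a = 10: M₀a(2L − a)/(2EI) = 5600/EI
  δ_0 = 45411/EI
Tip deflection under a unit load at E: L³/(3EI) = 576/EI.
The prop prevents deflection at E: R_E = δ_0/δ_{EE} = 45411/576 = 78.84 kip.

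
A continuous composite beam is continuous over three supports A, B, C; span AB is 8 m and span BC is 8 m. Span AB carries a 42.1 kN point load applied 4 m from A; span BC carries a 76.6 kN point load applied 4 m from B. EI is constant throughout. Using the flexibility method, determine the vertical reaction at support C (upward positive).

R_C = 27.17 kN

Take M_B as the redundant. Released structure: two simple spans AB and BC with a hinge at B.
End slopes at the hinge B, treating each span as simply supported:
  span AB: point load 42.1 at a = 4: Pab(L + a)/(6LEI) = 168.4/EI
  span BC: point load 76.6 at a = 4: Pab(L + b)/(6LEI) = 306.4/EI
  relative rotation θ_0 = (168.4 + 306.4)/EI = 474.8/EI
A unit hogging moment at B produces rotation L₁/(3EI) + L₂/(3EI) = 5.333/EI.
Compatibility: M_B·(L₁+L₂)/(3EI) = θ_0, giving M_B = 89.03 kN·m (hogging).
Span BC, ΣM about C: R_B^{BC}·8 = 306.4 + 89.03, so R_B^{BC} = 49.43 kN and R_C = 76.6 − 49.43 = 27.17 kN.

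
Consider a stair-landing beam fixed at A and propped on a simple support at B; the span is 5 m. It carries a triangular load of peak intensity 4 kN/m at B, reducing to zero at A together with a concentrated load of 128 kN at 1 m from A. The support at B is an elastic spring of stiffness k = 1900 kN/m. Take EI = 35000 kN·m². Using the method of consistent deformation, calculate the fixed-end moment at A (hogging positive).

Take the reaction at B as the redundant and release it; the primary structure is a cantilever fixed at A.
Free-end deflection of the primary structure under the applied loading (downward +):
  triangular load, peak 4 at the free end: 11w₀L⁴/(120EI) = 229.2/EI
  point load 128 at a = 1: Pa²(3L − a)/(6EI) = 298.7/EI
  δ_0 = 527.8/EI
Tip deflection under a unit load at B: L³/(3EI) = 41.67/EI.
With EI = 35000 kN·m²: δ_0 = 0.015081 m and δ_{BB} = 0.00119 m/kN.
Compatibility — the spring shortens by R_B/k under the reaction it provides: δ_0 − R_B·δ_{BB} = R_B/k. With 1/k = 0.000526 m/kN, R_B = δ_0 / (δ_{BB} + 1/k) = 0.015081 / (0.00119 + 0.000526) = 8.784 kN.
Moment equilibrium about A: M_A = Σ(load moments about A) − R_B·L = 161.3 − 8.784×5 = 117.4 kN·m.

M_A = 117.4 kN·m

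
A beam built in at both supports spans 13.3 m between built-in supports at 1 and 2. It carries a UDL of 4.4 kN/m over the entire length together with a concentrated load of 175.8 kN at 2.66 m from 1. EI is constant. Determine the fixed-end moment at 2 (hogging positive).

Release both end moments; the primary structure is a simply-supported span 12 with redundants M_1 and M_2.
End rotations of the released simple span under the applied load (×1/EI):
  at 1: UDL 4.4: wL³/(24EI) = 431.3/EI
  at 2: UDL 4.4: wL³/(24EI) = 431.3/EI
  at 1: point load 175.8 at a = 2.66: Pab(L + b)/(6LEI) = 1493/EI
  at 2: point load 175.8 at a = 2.66: Pab(L + a)/(6LEI) = 995.1/EI
  θ_10 = 1924/EI,  θ_20 = 1426/EI
Flexibility coefficients: a unit moment at one end gives L/(3EI) there and L/(6EI) at the far end, so f₁₁ = f₂₂ = 4.433/EI and f₁₂ = f₂₁ = 2.217/EI.
Compatibility — zero rotation at each built-in end:
  4.433 M_1 + 2.217 M_2 = 1924
  2.217 M_1 + 4.433 M_2 = 1426
Solving the pair gives M_1 = 364.1 kN·m and M_2 = 139.7 kN·m (hogging).

M_2 = 139.7 kN·m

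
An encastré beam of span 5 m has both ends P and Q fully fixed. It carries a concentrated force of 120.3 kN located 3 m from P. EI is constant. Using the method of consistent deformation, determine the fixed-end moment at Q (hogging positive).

M_Q = 86.62 kN·m

Release both end moments; the primary structure is a simply-supported span PQ with redundants M_P and M_Q.
Simple-span end rotations at P and Q under the given loads:
  at P: point load 120.3 at a = 3: Pab(L + b)/(6LEI) = 168.4/EI
  at Q: point load 120.3 at a = 3: Pab(L + a)/(6LEI) = 192.5/EI
  θ_P0 = 168.4/EI,  θ_Q0 = 192.5/EI
Flexibility coefficients: a unit moment at one end gives L/(3EI) there and L/(6EI) at the far end, so f₁₁ = f₂₂ = 1.667/EI and f₁₂ = f₂₁ = 0.8333/EI.
Compatibility — zero rotation at each built-in end:
  1.667 M_P + 0.8333 M_Q = 168.4
  0.8333 M_P + 1.667 M_Q = 192.5
Solving the pair gives M_P = 57.74 kN·m and M_Q = 86.62 kN·m (hogging).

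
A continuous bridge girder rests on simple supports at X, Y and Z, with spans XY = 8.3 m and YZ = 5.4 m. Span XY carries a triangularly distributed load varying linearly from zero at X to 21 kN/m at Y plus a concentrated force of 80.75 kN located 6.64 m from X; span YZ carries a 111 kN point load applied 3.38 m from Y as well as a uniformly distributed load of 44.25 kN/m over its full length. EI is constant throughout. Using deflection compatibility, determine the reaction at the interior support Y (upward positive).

Take M_Y as the redundant. Released structure: two simple spans XY and YZ with a hinge at Y.
End slopes at the hinge Y, treating each span as simply supported:
  span XY: triangular load, peak 21: w₀L³/(45EI) = 266.8/EI
  span XY: point load 80.75 at a = 6.64: Pab(L + a)/(6LEI) = 267/EI
  span YZ: point load 111 at a = 3.38: Pab(L + b)/(6LEI) = 173.6/EI
  span YZ: UDL 44.25: wL³/(24EI) = 290.3/EI
  relative rotation θ_0 = (533.9 + 463.9)/EI = 997.7/EI
A unit hogging moment at Y produces rotation L₁/(3EI) + L₂/(3EI) = 4.567/EI.
Compatibility: M_Y·(L₁+L₂)/(3EI) = θ_0, giving M_Y = 218.5 kN·m (hogging).
Span XY, ΣM about X with M_Y applied at Y: R_Y^{XY}·8.3 = 1018 + 218.5, so R_Y^{XY} = 149 kN and R_X = 167.9 − 149 = 18.88 kN.
Span YZ, ΣM about Z: R_Y^{YZ}·5.4 = 869.4 + 218.5, so R_Y^{YZ} = 201.5 kN and R_Z = 349.9 − 201.5 = 148.5 kN.
R_Y = 149 + 201.5 = 350.5 kN.

R_Y = 350.5 kN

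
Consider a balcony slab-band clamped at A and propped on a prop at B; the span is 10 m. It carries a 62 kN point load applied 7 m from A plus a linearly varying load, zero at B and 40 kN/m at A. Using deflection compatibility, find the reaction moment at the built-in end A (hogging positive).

M_A = 351.3 kN·m

Take the reaction at B as the redundant and release it; the primary structure is a cantilever fixed at A.
Free-end deflection of the primary structure under the applied loading (downward +):
  point load 62 at a = 7: Pa²(3L − a)/(6EI) = 11646/EI
  triangular load, peak 40 at the fixed end: w₀L⁴/(30EI) = 13333/EI
  δ_0 = 24979/EI
Flexibility coefficient — unit upward force at B: δ_{BB} = L³/(3EI) = 333.3/EI.
The prop prevents deflection at B: R_B = δ_0/δ_{BB} = 24979/333.3 = 74.94 kN.
Moment equilibrium about A: M_A = Σ(load moments about A) − R_B·L = 1101 − 74.94×10 = 351.3 kN·m.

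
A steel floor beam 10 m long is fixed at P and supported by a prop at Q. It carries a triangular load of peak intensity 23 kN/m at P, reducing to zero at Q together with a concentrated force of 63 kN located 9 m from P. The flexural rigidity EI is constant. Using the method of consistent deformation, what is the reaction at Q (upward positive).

Take the reaction at Q as the redundant and release it; the primary structure is a cantilever fixed at P.
Downward deflection at the released point Q due to the loads:
  triangular load, peak 23 at the fixed end: w₀L⁴/(30EI) = 7667/EI
  point load 63 at a = 9: Pa²(3L − a)/(6EI) = 17860/EI
  δ_0 = 25527/EI
Tip deflection under a unit load at Q: L³/(3EI) = 333.3/EI.
Compatibility at Q: δ_0 − R_Q·δ_{QQ} = 0, so R_Q = 25527/333.3 = 76.58 kN.

R_Q = 76.58 kN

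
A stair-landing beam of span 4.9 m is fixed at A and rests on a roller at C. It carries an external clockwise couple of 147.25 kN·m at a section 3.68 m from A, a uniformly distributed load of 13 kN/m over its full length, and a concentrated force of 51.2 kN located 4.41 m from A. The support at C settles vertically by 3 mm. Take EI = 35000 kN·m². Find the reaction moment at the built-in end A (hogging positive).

Take the reaction at C as the redundant and release it; the primary structure is a cantilever fixed at A.
Primary-structure tip deflection at C by superposition:
  clockwise couple 147.25 at a = 3.68: M₀a(2L − a)/(2EI) = 1658/EI
  UDL 13: wL⁴/(8EI) = 936.8/EI
  point load 51.2 at a = 4.41: Pa²(3L − a)/(6EI) = 1708/EI
  δ_0 = 4303/EI
Tip deflection under a unit load at C: L³/(3EI) = 39.22/EI.
With EI = 35000 kN·m²: δ_0 = 0.12293 m and δ_{CC} = 0.00112 m/kN.
Compatibility — the beam at C must follow the support down by 0.003 m: δ_0 − R_C·δ_{CC} = 0.003, so R_C = (0.12293 − 0.003)/0.00112 = 107 kN.
Moment equilibrium about A: M_A = Σ(load moments about A) − R_C·L = 529.1 − 107×4.9 = 4.622 kN·m.

M_A = 4.622 kN·m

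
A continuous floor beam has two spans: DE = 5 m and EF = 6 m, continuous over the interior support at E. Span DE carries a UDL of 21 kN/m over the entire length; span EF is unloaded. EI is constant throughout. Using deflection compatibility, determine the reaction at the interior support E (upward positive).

Insert a hinge at E; M_E is the redundant, and each span becomes simply supported.
End slopes at the hinge E, treating each span as simply supported:
  span DE: UDL 21: wL³/(24EI) = 109.4/EI
  relative rotation θ_0 = (109.4 + 0)/EI = 109.4/EI
A unit hogging moment at E produces rotation L₁/(3EI) + L₂/(3EI) = 3.667/EI.
Compatibility: M_E·(L₁+L₂)/(3EI) = θ_0, giving M_E = 29.83 kN·m (hogging).
Span DE, ΣM about D with M_E applied at E: R_E^{DE}·5 = 262.5 + 29.83, so R_E^{DE} = 58.47 kN and R_D = 105 − 58.47 = 46.53 kN.
Span EF, ΣM about F: R_E^{EF}·6 = 0 + 29.83, so R_E^{EF} = 4.972 kN and R_F = 0 − 4.972 = -4.972 kN.
R_E = 58.47 + 4.972 = 63.44 kN.

R_E = 63.44 kN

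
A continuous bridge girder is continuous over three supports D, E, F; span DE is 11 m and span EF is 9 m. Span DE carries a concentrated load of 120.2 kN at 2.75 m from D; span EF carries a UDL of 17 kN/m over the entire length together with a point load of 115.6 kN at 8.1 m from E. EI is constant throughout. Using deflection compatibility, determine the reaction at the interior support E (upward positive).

Insert a hinge at E; M_E is the redundant, and each span becomes simply supported.
Discontinuity in slope at E on the released structure — sum the simple-span end rotations:
  span DE: point load 120.2 at a = 2.75: Pab(L + a)/(6LEI) = 568.1/EI
  span EF: UDL 17: wL³/(24EI) = 516.4/EI
  span EF: point load 115.6 at a = 8.1: Pab(L + b)/(6LEI) = 154.5/EI
  relative rotation θ_0 = (568.1 + 670.9)/EI = 1239/EI
A unit hogging moment at E produces rotation L₁/(3EI) + L₂/(3EI) = 6.667/EI.
Slope continuity at E: θ_0 = M_E·6.667/EI, so M_E = 1239/6.667 = 185.9 kN·m (hogging).
Span DE, ΣM about D with M_E applied at E: R_E^{DE}·11 = 330.6 + 185.9, so R_E^{DE} = 46.95 kN and R_D = 120.2 − 46.95 = 73.25 kN.
Span EF, ΣM about F: R_E^{EF}·9 = 792.5 + 185.9, so R_E^{EF} = 108.7 kN and R_F = 268.6 − 108.7 = 159.9 kN.
R_E = 46.95 + 108.7 = 155.7 kN.

R_E = 155.7 kN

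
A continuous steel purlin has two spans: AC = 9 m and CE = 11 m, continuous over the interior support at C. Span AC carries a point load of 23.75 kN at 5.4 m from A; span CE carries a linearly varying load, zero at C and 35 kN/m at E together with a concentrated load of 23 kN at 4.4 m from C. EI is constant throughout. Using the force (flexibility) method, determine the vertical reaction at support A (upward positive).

Insert a hinge at C; M_C is the redundant, and each span becomes simply supported.
Rotations at C on the released spans (each span's end-slope, ×1/EI):
  span AC: point load 23.75 at a = 5.4: Pab(L + a)/(6LEI) = 123.1/EI
  span CE: triangular load, peak 35: 7w₀L³/(360EI) = 905.8/EI
  span CE: point load 23 at a = 4.4: Pab(L + b)/(6LEI) = 178.1/EI
  relative rotation θ_0 = (123.1 + 1084)/EI = 1207/EI
A unit hogging moment at C produces rotation L₁/(3EI) + L₂/(3EI) = 6.667/EI.
Compatibility: M_C·(L₁+L₂)/(3EI) = θ_0, giving M_C = 181.1 kN·m (hogging).
Span AC, ΣM about A with M_C applied at C: R_C^{AC}·9 = 128.2 + 181.1, so R_C^{AC} = 34.37 kN and R_A = 23.75 − 34.37 = -10.62 kN.

R_A = -10.62 kN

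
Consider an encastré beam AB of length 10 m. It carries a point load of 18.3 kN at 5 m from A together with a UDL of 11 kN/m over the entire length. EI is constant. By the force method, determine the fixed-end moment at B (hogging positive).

M_B = 114.5 kN·m

Release both end moments; the primary structure is a simply-supported span AB with redundants M_A and M_B.
On the primary (simply-supported) span, the end slopes from the loading are:
  at A: point load 18.3 at a = 5: Pab(L + b)/(6LEI) = 114.4/EI
  at B: point load 18.3 at a = 5: Pab(L + a)/(6LEI) = 114.4/EI
  at A: UDL 11: wL³/(24EI) = 458.3/EI
  at B: UDL 11: wL³/(24EI) = 458.3/EI
  θ_A0 = 572.7/EI,  θ_B0 = 572.7/EI
Flexibility coefficients: a unit moment at one end gives L/(3EI) there and L/(6EI) at the far end, so f₁₁ = f₂₂ = 3.333/EI and f₁₂ = f₂₁ = 1.667/EI.
Compatibility — zero rotation at each built-in end:
  3.333 M_A + 1.667 M_B = 572.7
  1.667 M_A + 3.333 M_B = 572.7
Solving the pair gives M_A = 114.5 kN·m and M_B = 114.5 kN·m (hogging).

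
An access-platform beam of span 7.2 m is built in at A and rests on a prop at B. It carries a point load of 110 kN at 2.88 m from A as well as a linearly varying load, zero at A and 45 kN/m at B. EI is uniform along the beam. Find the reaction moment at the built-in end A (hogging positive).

Take the reaction at B as the redundant and release it; the primary structure is a cantilever fixed at A.
Primary-structure tip deflection at B by superposition:
  point load 110 at a = 2.88: Pa²(3L − a)/(6EI) = 2847/EI
  triangular load, peak 45 at the free end: 11w₀L⁴/(120EI) = 11085/EI
  δ_0 = 13932/EI
Tip deflection under a unit load at B: L³/(3EI) = 124.4/EI.
Compatibility at B: δ_0 − R_B·δ_{BB} = 0, so R_B = 13932/124.4 = 112 kN.
Moment equilibrium about A: M_A = Σ(load moments about A) − R_B·L = 1094 − 112×7.2 = 288.1 kN·m.

M_A = 288.1 kN·m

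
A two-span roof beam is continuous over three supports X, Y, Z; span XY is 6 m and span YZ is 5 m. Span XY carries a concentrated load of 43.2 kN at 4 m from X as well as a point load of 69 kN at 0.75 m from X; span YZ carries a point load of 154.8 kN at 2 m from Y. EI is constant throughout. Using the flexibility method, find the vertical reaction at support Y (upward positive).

Take M_Y as the redundant. Released structure: two simple spans XY and YZ with a hinge at Y.
Discontinuity in slope at Y on the released structure — sum the simple-span end rotations:
  span XY: point load 43.2 at a = 4: Pab(L + a)/(6LEI) = 96/EI
  span XY: point load 69 at a = 0.75: Pab(L + a)/(6LEI) = 50.94/EI
  span YZ: point load 154.8 at a = 2: Pab(L + b)/(6LEI) = 247.7/EI
  relative rotation θ_0 = (146.9 + 247.7)/EI = 394.6/EI
A unit hogging moment at Y produces rotation L₁/(3EI) + L₂/(3EI) = 3.667/EI.
Compatibility: M_Y·(L₁+L₂)/(3EI) = θ_0, giving M_Y = 107.6 kN·m (hogging).
Span XY, ΣM about X with M_Y applied at Y: R_Y^{XY}·6 = 224.6 + 107.6, so R_Y^{XY} = 55.36 kN and R_X = 112.2 − 55.36 = 56.84 kN.
Span YZ, ΣM about Z: R_Y^{YZ}·5 = 464.4 + 107.6, so R_Y^{YZ} = 114.4 kN and R_Z = 154.8 − 114.4 = 40.4 kN.
R_Y = 55.36 + 114.4 = 169.8 kN.

R_Y = 169.8 kN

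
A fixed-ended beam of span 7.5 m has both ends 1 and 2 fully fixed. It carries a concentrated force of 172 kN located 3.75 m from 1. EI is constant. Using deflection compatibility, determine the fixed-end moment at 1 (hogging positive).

M_1 = 161.2 kN·m

Release both end moments; the primary structure is a simply-supported span 12 with redundants M_1 and M_2.
Simple-span end rotations at 1 and 2 under the given loads:
  at 1: point load 172 at a = 3.75: Pab(L + b)/(6LEI) = 604.7/EI
  at 2: point load 172 at a = 3.75: Pab(L + a)/(6LEI) = 604.7/EI
  θ_10 = 604.7/EI,  θ_20 = 604.7/EI
Flexibility coefficients: a unit moment at one end gives L/(3EI) there and L/(6EI) at the far end, so f₁₁ = f₂₂ = 2.5/EI and f₁₂ = f₂₁ = 1.25/EI.
Compatibility — zero rotation at each built-in end:
  2.5 M_1 + 1.25 M_2 = 604.7
  1.25 M_1 + 2.5 M_2 = 604.7
Solving the pair gives M_1 = 161.2 kN·m and M_2 = 161.2 kN·m (hogging).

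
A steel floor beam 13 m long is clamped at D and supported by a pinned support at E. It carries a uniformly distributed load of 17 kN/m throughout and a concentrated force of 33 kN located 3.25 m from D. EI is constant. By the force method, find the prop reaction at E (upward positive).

R_E = 85.71 kN

Choose R_E as the redundant. The primary structure is the cantilever fixed at D.
Primary-structure tip deflection at E by superposition:
  UDL 17: wL⁴/(8EI) = 60692/EI
  point load 33 at a = 3.25: Pa²(3L − a)/(6EI) = 2077/EI
  δ_0 = 62769/EI
Flexibility coefficient — unit upward force at E: δ_{EE} = L³/(3EI) = 732.3/EI.
Compatibility at E: δ_0 − R_E·δ_{EE} = 0, so R_E = 62769/732.3 = 85.71 kN.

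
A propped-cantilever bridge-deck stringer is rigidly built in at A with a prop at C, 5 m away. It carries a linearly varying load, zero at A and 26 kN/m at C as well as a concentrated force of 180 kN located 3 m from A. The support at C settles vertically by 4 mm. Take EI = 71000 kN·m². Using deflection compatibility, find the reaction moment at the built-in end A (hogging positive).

M_A = 223.2 kN·m

Take the reaction at C as the redundant and release it; the primary structure is a cantilever fixed at A.
Downward deflection at the released point C due to the loads:
  triangular load, peak 26 at the free end: 11w₀L⁴/(120EI) = 1490/EI
  point load 180 at a = 3: Pa²(3L − a)/(6EI) = 3240/EI
  δ_0 = 4730/EI
Flexibility coefficient — unit upward force at C: δ_{CC} = L³/(3EI) = 41.67/EI.
With EI = 71000 kN·m²: δ_0 = 0.066614 m and δ_{CC} = 0.000587 m/kN.
Compatibility — the beam at C must follow the support down by 0.004 m: δ_0 − R_C·δ_{CC} = 0.004, so R_C = (0.066614 − 0.004)/0.000587 = 106.7 kN.
Moment equilibrium about A: M_A = Σ(load moments about A) − R_C·L = 756.7 − 106.7×5 = 223.2 kN·m.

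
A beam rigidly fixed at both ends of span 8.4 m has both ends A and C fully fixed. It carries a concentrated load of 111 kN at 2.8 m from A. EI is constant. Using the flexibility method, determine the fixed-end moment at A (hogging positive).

Release both end moments; the primary structure is a simply-supported span AC with redundants M_A and M_C.
End rotations of the released simple span under the applied load (×1/EI):
  at A: point load 111 at a = 2.8: Pab(L + b)/(6LEI) = 483.5/EI
  at C: point load 111 at a = 2.8: Pab(L + a)/(6LEI) = 386.8/EI
  θ_A0 = 483.5/EI,  θ_C0 = 386.8/EI
Flexibility coefficients: a unit moment at one end gives L/(3EI) there and L/(6EI) at the far end, so f₁₁ = f₂₂ = 2.8/EI and f₁₂ = f₂₁ = 1.4/EI.
Compatibility — zero rotation at each built-in end:
  2.8 M_A + 1.4 M_C = 483.5
  1.4 M_A + 2.8 M_C = 386.8
Solving the pair gives M_A = 138.1 kN·m and M_C = 69.07 kN·m (hogging).

M_A = 138.1 kN·m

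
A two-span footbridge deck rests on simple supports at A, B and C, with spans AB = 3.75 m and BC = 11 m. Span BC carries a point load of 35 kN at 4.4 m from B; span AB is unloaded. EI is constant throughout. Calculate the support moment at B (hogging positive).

M_B = 55.13 kN·m

Release continuity at B by inserting a hinge; the redundant is the internal moment M_B. The primary structure is two simply-supported spans AB and BC.
Discontinuity in slope at B on the released structure — sum the simple-span end rotations:
  span BC: point load 35 at a = 4.4: Pab(L + b)/(6LEI) = 271/EI
  relative rotation θ_0 = (0 + 271)/EI = 271/EI
A unit hogging moment at B produces rotation L₁/(3EI) + L₂/(3EI) = 4.917/EI.
Slope continuity at B: θ_0 = M_B·4.917/EI, so M_B = 271/4.917 = 55.13 kN·m (hogging).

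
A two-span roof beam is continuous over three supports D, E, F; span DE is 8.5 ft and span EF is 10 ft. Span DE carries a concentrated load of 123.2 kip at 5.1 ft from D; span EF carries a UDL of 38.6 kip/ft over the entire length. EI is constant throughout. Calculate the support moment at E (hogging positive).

Take M_E as the redundant. Released structure: two simple spans DE and EF with a hinge at E.
Rotations at E on the released spans (each span's end-slope, ×1/EI):
  span DE: point load 123.2 at a = 5.1: Pab(L + a)/(6LEI) = 569.7/EI
  span EF: UDL 38.6: wL³/(24EI) = 1608/EI
  relative rotation θ_0 = (569.7 + 1608)/EI = 2178/EI
A unit hogging moment at E produces rotation L₁/(3EI) + L₂/(3EI) = 6.167/EI.
Compatibility: M_E·(L₁+L₂)/(3EI) = θ_0, giving M_E = 353.2 kip·ft (hogging).

M_E = 353.2 kip·ft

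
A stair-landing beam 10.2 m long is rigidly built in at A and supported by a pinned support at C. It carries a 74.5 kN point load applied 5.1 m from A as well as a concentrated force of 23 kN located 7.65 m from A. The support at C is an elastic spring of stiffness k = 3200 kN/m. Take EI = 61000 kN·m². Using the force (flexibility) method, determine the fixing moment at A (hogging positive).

M_A = 189.7 kN·m

Choose R_C as the redundant. The primary structure is the cantilever fixed at A.
Primary-structure tip deflection at C by superposition:
  point load 74.5 at a = 5.1: Pa²(3L − a)/(6EI) = 8235/EI
  point load 23 at a = 7.65: Pa²(3L − a)/(6EI) = 5149/EI
  δ_0 = 13384/EI
Flexibility coefficient — unit upward force at C: δ_{CC} = L³/(3EI) = 353.7/EI.
With EI = 61000 kN·m²: δ_0 = 0.21941 m and δ_{CC} = 0.005799 m/kN.
Compatibility — the spring shortens by R_C/k under the reaction it provides: δ_0 − R_C·δ_{CC} = R_C/k. With 1/k = 0.000313 m/kN, R_C = δ_0 / (δ_{CC} + 1/k) = 0.21941 / (0.005799 + 0.000313) = 35.9 kN.
Moment equilibrium about A: M_A = Σ(load moments about A) − R_C·L = 555.9 − 35.9×10.2 = 189.7 kN·m.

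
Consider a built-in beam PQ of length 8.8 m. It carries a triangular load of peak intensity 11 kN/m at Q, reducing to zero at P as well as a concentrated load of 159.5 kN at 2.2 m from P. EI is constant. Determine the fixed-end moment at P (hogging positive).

Take the two fixed-end moments M_P, M_Q as redundants; the released structure is the simple span PQ.
End rotations of the released simple span under the applied load (×1/EI):
  at P: triangular load, peak 11: 7w₀L³/(360EI) = 145.8/EI
  at Q: triangular load, peak 11: w₀L³/(45EI) = 166.6/EI
  at P: point load 159.5 at a = 2.2: Pab(L + b)/(6LEI) = 675.5/EI
  at Q: point load 159.5 at a = 2.2: Pab(L + a)/(6LEI) = 482.5/EI
  θ_P0 = 821.2/EI,  θ_Q0 = 649.1/EI
Flexibility coefficients: a unit moment at one end gives L/(3EI) there and L/(6EI) at the far end, so f₁₁ = f₂₂ = 2.933/EI and f₁₂ = f₂₁ = 1.467/EI.
Compatibility — zero rotation at each built-in end:
  2.933 M_P + 1.467 M_Q = 821.2
  1.467 M_P + 2.933 M_Q = 649.1
Solving the pair gives M_P = 225.8 kN·m and M_Q = 108.4 kN·m (hogging).

M_P = 225.8 kN·m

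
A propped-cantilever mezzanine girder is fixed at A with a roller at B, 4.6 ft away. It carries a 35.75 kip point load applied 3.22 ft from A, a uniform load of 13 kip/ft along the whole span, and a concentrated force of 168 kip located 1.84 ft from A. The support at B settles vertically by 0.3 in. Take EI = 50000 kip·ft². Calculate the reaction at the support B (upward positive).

Choose R_B as the redundant. The primary structure is the cantilever fixed at A.
Free-end deflection of the primary structure under the applied loading (downward +):
  point load 35.75 at a = 3.22: Pa²(3L − a)/(6EI) = 653.6/EI
  UDL 13: wL⁴/(8EI) = 727.6/EI
  point load 168 at a = 1.84: Pa²(3L − a)/(6EI) = 1134/EI
  δ_0 = 2515/EI
Flexibility coefficient — unit upward force at B: δ_{BB} = L³/(3EI) = 32.45/EI.
With EI = 50000 kip·ft²: δ_0 = 0.050299 ft and δ_{BB} = 0.000649 ft/kip.
Compatibility — the beam at B must follow the support down by 0.025 ft: δ_0 − R_B·δ_{BB} = 0.025, so R_B = (0.050299 − 0.025)/0.000649 = 38.99 kip.

R_B = 38.99 kip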